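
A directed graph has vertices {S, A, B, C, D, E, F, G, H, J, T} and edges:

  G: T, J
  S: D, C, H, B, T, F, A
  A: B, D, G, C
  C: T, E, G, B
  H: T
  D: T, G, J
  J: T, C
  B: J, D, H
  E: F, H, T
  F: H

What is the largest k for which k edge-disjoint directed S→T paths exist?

Assign every edge capacity 1; by Menger, the answer equals the max flow.
Path S→T (+1); total 1.
Path S→C→T (+1); total 2.
Path S→D→T (+1); total 3.
Path S→H→T (+1); total 4.
Path S→A→G→T (+1); total 5.
Path S→B→J→T (+1); total 6.
No residual S→T path; max flow = 6.
Certifying cut of size 6: {H→T, S→A, S→B, S→C, S→D, S→T}.

6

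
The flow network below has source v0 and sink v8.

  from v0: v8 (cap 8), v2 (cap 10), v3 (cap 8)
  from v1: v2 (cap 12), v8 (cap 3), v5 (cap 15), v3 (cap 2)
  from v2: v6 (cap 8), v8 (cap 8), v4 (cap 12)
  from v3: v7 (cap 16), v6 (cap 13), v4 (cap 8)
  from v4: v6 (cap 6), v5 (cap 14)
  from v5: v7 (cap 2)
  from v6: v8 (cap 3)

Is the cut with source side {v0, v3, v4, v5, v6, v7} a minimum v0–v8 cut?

Given cut capacity: 10 + 8 + 3 = 21.
Augment v0→v8: bottleneck 8, flow now 8.
Augment v0→v2→v8: bottleneck 8, flow now 16.
Augment v0→v2→v6→v8: bottleneck 2, flow now 18.
Augment v0→v3→v6→v8: bottleneck 1, flow now 19.
No augmenting path remains; maximum flow = 19.
In the residual graph, reachable from v0: {v0, v2, v3, v4, v5, v6, v7}.
Min-cut edges: v0→v8 (8), v2→v8 (8), v6→v8 (3); capacity 8 + 8 + 3 = 19.
Cut capacity 21 exceeds the max flow 19, so it is not minimum.

No — its capacity is 21, but the minimum cut has capacity 19.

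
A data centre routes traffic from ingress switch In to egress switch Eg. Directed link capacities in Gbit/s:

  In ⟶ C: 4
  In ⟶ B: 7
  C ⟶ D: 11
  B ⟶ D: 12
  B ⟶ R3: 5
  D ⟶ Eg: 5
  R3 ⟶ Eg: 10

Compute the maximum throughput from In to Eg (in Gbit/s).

Augment In→C→D→Eg: bottleneck 4, flow now 4.
Augment In→B→D→Eg: bottleneck 1, flow now 5.
Augment In→B→R3→Eg: bottleneck 5, flow now 10.
No augmenting path remains; maximum flow = 10.
In the residual graph, reachable from In: {In, C, B, D}.
Min-cut edges: B→R3 (5), D→Eg (5); capacity 5 + 5 = 10.
This cut is saturated, so no flow can exceed 10.

10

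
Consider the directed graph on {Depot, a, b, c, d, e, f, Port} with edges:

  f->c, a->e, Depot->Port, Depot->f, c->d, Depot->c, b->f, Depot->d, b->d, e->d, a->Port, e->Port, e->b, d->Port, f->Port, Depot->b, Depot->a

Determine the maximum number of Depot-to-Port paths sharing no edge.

Assign every edge capacity 1; by Menger, the answer equals the max flow.
Path Depot→Port (+1); total 1.
Path Depot→a→Port (+1); total 2.
Path Depot→d→Port (+1); total 3.
Path Depot→f→Port (+1); total 4.
No residual Depot→Port path; max flow = 4.
Certifying cut of size 4: {Depot→Port, Depot→a, d→Port, f→Port}.

4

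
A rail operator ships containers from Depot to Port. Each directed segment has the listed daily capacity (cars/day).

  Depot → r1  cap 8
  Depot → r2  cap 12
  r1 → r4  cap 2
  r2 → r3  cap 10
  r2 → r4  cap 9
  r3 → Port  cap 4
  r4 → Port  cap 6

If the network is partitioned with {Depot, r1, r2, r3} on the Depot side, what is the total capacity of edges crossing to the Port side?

15

Edges leaving {Depot, r1, r2, r3}: r1→r4 (2), r2→r4 (9), r3→Port (4).
Cut capacity = 2 + 9 + 4 = 15.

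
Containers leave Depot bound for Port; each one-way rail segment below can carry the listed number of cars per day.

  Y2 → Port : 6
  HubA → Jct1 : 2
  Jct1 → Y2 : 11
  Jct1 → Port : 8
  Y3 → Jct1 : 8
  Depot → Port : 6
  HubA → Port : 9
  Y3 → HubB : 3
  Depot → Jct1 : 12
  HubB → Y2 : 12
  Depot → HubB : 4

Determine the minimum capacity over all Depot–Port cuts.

20

Augment Depot→Port: bottleneck 6, flow now 6.
Augment Depot→Jct1→Port: bottleneck 8, flow now 14.
Augment Depot→HubB→Y2→Port: bottleneck 4, flow now 18.
Augment Depot→Jct1→Y2→Port: bottleneck 2, flow now 20.
No augmenting path remains; maximum flow = 20.
By max-flow min-cut, the minimum cut capacity equals the max flow.
In the residual graph, reachable from Depot: {Depot, HubB, Jct1, Y2}.
Min-cut edges: Depot→Port (6), Jct1→Port (8), Y2→Port (6); capacity 6 + 8 + 6 = 20.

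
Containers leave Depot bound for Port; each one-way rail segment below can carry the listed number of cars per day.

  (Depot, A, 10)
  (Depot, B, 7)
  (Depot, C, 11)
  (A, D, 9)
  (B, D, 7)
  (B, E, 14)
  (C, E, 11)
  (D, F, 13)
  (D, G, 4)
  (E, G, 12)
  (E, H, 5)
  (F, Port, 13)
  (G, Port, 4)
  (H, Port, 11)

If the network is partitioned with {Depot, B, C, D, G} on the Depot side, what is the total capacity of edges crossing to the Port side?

Edges leaving {Depot, B, C, D, G}: Depot→A (10), B→E (14), C→E (11), D→F (13), G→Port (4).
Cut capacity = 10 + 14 + 11 + 13 + 4 = 52.

52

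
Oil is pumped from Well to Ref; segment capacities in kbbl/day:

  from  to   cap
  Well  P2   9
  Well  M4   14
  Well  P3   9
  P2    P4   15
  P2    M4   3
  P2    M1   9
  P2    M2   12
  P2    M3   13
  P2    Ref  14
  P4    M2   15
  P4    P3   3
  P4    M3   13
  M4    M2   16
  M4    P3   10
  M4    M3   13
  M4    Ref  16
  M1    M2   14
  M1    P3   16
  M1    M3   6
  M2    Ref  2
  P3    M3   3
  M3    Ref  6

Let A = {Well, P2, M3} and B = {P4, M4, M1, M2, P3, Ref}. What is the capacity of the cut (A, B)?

82

Edges leaving {Well, P2, M3}: Well→M4 (14), Well→P3 (9), P2→P4 (15), P2→M4 (3), P2→M1 (9), P2→M2 (12), P2→Ref (14), M3→Ref (6).
Cut capacity = 14 + 9 + 15 + 3 + 9 + 12 + 14 + 6 = 82.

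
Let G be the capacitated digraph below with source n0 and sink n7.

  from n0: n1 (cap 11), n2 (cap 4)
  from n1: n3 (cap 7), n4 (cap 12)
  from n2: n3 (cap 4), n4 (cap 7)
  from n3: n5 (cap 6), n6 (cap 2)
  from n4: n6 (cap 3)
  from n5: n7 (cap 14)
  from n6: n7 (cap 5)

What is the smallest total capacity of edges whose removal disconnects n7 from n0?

11

Augment n0→n1→n3→n5→n7: bottleneck 6, flow now 6.
Augment n0→n1→n3→n6→n7: bottleneck 1, flow now 7.
Augment n0→n1→n4→n6→n7: bottleneck 3, flow now 10.
Augment n0→n2→n3→n6→n7: bottleneck 1, flow now 11.
No augmenting path remains; maximum flow = 11.
By max-flow min-cut, the minimum cut capacity equals the max flow.
In the residual graph, reachable from n0: {n0, n1, n2, n3, n4}.
Min-cut edges: n3→n5 (6), n3→n6 (2), n4→n6 (3); capacity 6 + 2 + 3 = 11.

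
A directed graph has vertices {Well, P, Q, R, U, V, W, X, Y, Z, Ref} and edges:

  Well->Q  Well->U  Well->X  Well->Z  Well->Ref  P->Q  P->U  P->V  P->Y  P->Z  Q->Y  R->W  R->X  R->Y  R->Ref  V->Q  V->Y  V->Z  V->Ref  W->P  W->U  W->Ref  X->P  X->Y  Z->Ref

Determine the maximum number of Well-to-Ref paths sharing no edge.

3

Assign every edge capacity 1; by Menger, the answer equals the max flow.
Path Well→Ref (+1); total 1.
Path Well→Z→Ref (+1); total 2.
Path Well→X→P→V→Ref (+1); total 3.
No residual Well→Ref path; max flow = 3.
Certifying cut of size 3: {Well→Ref, Well→X, Well→Z}.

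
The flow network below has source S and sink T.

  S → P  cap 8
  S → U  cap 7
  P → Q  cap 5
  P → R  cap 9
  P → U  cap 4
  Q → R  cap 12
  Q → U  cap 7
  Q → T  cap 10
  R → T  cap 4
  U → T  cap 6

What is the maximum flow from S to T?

14

Augment S→U→T: bottleneck 6, flow now 6.
Augment S→P→Q→T: bottleneck 5, flow now 11.
Augment S→P→R→T: bottleneck 3, flow now 14.
No augmenting path remains; maximum flow = 14.
In the residual graph, reachable from S: {S, U}.
Min-cut edges: S→P (8), U→T (6); capacity 8 + 6 = 14.
This cut is saturated, so no flow can exceed 14.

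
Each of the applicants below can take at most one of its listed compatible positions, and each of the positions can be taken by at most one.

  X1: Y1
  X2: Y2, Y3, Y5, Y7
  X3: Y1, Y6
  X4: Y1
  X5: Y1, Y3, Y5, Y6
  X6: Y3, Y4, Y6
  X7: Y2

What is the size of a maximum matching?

Unit-capacity flow: source→left, listed edges, right→sink; max matching = max flow.
Augmenting path X1→Y1 (+1); matched 1.
Augmenting path X2→Y2 (+1); matched 2.
Augmenting path X3→Y6 (+1); matched 3.
Augmenting path X5→Y3 (+1); matched 4.
Augmenting path X6→Y4 (+1); matched 5.
Augmenting path X7→Y2→X2→Y5 (+1); matched 6.
No augmenting path remains; maximum matching = 6.
König certificate: {X2, X3, X5, X6, X7, Y1} is a vertex cover of size 6 (every listed pair touches it), so no matching can be larger.

6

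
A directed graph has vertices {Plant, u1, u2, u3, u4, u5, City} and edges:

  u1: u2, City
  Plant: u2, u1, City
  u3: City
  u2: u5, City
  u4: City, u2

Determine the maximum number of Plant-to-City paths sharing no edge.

Assign every edge capacity 1; by Menger, the answer equals the max flow.
Path Plant→City (+1); total 1.
Path Plant→u1→City (+1); total 2.
Path Plant→u2→City (+1); total 3.
No residual Plant→City path; max flow = 3.
Certifying cut of size 3: {Plant→City, Plant→u1, Plant→u2}.

3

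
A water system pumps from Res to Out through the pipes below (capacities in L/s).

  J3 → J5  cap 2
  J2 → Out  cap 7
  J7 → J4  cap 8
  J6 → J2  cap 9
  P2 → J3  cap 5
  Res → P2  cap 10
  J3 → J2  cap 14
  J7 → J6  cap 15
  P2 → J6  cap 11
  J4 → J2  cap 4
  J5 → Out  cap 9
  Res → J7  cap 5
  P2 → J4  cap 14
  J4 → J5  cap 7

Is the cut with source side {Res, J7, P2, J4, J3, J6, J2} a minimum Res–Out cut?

Given cut capacity: 7 + 2 + 7 = 16.
Augment Res→J7→J4→J2→Out: bottleneck 4, flow now 4.
Augment Res→J7→J4→J5→Out: bottleneck 1, flow now 5.
Augment Res→P2→J4→J5→Out: bottleneck 6, flow now 11.
Augment Res→P2→J3→J2→Out: bottleneck 3, flow now 14.
Augment Res→P2→J3→J5→Out: bottleneck 1, flow now 15.
No augmenting path remains; maximum flow = 15.
In the residual graph, reachable from Res: {Res}.
Min-cut edges: Res→J7 (5), Res→P2 (10); capacity 5 + 10 = 15.
Cut capacity 16 exceeds the max flow 15, so it is not minimum.

No — its capacity is 16, but the minimum cut has capacity 15.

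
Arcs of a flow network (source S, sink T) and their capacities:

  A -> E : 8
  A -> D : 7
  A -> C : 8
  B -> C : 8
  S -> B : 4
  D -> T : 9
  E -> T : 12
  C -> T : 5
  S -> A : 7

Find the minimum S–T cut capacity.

Augment S→A→C→T: bottleneck 5, flow now 5.
Augment S→A→D→T: bottleneck 2, flow now 7.
Augment S→B→C→A→D→T: bottleneck 4, flow now 11. (uses reverse residual edge)
No augmenting path remains; maximum flow = 11.
By max-flow min-cut, the minimum cut capacity equals the max flow.
In the residual graph, reachable from S: {S}.
Min-cut edges: S→A (7), S→B (4); capacity 7 + 4 = 11.

11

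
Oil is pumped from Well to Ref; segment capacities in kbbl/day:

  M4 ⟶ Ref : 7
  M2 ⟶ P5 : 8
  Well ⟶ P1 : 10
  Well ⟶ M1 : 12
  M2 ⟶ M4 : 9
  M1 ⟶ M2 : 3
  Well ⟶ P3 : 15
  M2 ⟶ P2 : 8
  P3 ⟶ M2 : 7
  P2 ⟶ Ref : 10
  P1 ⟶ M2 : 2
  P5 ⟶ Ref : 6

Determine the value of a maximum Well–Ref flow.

12

Augment Well→P1→M2→P2→Ref: bottleneck 2, flow now 2.
Augment Well→M1→M2→P2→Ref: bottleneck 3, flow now 5.
Augment Well→P3→M2→P2→Ref: bottleneck 3, flow now 8.
Augment Well→P3→M2→P5→Ref: bottleneck 4, flow now 12.
No augmenting path remains; maximum flow = 12.
In the residual graph, reachable from Well: {Well, P1, M1, P3}.
Min-cut edges: P1→M2 (2), M1→M2 (3), P3→M2 (7); capacity 2 + 3 + 7 = 12.
This cut is saturated, so no flow can exceed 12.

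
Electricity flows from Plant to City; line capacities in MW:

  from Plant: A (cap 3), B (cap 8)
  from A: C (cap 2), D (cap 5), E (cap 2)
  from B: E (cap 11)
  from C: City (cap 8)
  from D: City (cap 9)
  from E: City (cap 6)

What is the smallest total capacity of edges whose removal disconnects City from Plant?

Augment Plant→A→C→City: bottleneck 2, flow now 2.
Augment Plant→A→D→City: bottleneck 1, flow now 3.
Augment Plant→B→E→City: bottleneck 6, flow now 9.
No augmenting path remains; maximum flow = 9.
By max-flow min-cut, the minimum cut capacity equals the max flow.
In the residual graph, reachable from Plant: {Plant, B, E}.
Min-cut edges: Plant→A (3), E→City (6); capacity 3 + 6 = 9.

9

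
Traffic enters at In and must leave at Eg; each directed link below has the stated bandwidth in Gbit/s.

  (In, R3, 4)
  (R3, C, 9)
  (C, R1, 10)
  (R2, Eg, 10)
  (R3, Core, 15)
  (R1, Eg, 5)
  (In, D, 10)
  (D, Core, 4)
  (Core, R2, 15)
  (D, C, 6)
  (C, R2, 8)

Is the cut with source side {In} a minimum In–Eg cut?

Given cut capacity: 10 + 4 = 14.
Augment In→D→C→R2→Eg: bottleneck 6, flow now 6.
Augment In→D→Core→R2→Eg: bottleneck 4, flow now 10.
Augment In→R3→C→R1→Eg: bottleneck 4, flow now 14.
No augmenting path remains; maximum flow = 14.
Cut capacity 14 equals the max flow, so it is a minimum cut.

Yes — it is a minimum cut (capacity 14).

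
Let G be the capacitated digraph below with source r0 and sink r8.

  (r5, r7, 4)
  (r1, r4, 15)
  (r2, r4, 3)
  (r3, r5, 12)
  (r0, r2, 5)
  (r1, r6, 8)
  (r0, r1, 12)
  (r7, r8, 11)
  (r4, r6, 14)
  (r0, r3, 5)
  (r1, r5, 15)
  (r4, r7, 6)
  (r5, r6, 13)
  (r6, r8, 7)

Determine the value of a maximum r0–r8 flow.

17

Augment r0→r1→r6→r8: bottleneck 7, flow now 7.
Augment r0→r1→r4→r7→r8: bottleneck 5, flow now 12.
Augment r0→r2→r4→r7→r8: bottleneck 1, flow now 13.
Augment r0→r3→r5→r7→r8: bottleneck 4, flow now 17.
No augmenting path remains; maximum flow = 17.
In the residual graph, reachable from r0: {r0, r1, r2, r3, r4, r5, r6}.
Min-cut edges: r4→r7 (6), r5→r7 (4), r6→r8 (7); capacity 6 + 4 + 7 = 17.
This cut is saturated, so no flow can exceed 17.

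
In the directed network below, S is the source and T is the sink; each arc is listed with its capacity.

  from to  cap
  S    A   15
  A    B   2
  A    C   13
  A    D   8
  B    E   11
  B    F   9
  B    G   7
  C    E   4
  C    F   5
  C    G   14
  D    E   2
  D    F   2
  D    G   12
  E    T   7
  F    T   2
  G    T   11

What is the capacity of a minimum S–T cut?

15

Augment S→A→B→E→T: bottleneck 2, flow now 2.
Augment S→A→C→E→T: bottleneck 4, flow now 6.
Augment S→A→C→F→T: bottleneck 2, flow now 8.
Augment S→A→C→G→T: bottleneck 7, flow now 15.
No augmenting path remains; maximum flow = 15.
By max-flow min-cut, the minimum cut capacity equals the max flow.
In the residual graph, reachable from S: {S}.
Min-cut edges: S→A (15); capacity 15 = 15.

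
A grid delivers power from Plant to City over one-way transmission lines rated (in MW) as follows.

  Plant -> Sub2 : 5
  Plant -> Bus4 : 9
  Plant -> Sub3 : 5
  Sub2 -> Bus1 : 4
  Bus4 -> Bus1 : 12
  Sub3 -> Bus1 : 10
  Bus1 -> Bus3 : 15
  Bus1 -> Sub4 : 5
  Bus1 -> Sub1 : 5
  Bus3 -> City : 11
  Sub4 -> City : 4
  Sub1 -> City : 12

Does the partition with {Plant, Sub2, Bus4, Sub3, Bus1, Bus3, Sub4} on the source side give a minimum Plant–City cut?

No — its capacity is 20, but the minimum cut has capacity 18.

Given cut capacity: 5 + 11 + 4 = 20.
Augment Plant→Sub2→Bus1→Bus3→City: bottleneck 4, flow now 4.
Augment Plant→Bus4→Bus1→Bus3→City: bottleneck 7, flow now 11.
Augment Plant→Bus4→Bus1→Sub4→City: bottleneck 2, flow now 13.
Augment Plant→Sub3→Bus1→Sub4→City: bottleneck 2, flow now 15.
Augment Plant→Sub3→Bus1→Sub1→City: bottleneck 3, flow now 18.
No augmenting path remains; maximum flow = 18.
In the residual graph, reachable from Plant: {Plant, Sub2}.
Min-cut edges: Plant→Bus4 (9), Plant→Sub3 (5), Sub2→Bus1 (4); capacity 9 + 5 + 4 = 18.
Cut capacity 20 exceeds the max flow 18, so it is not minimum.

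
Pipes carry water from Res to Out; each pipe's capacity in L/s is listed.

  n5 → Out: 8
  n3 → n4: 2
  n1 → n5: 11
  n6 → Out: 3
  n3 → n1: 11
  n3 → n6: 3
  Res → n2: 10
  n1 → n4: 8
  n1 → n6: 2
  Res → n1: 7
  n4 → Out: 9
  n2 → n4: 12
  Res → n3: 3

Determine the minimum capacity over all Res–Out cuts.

19

Augment Res→n1→n4→Out: bottleneck 7, flow now 7.
Augment Res→n2→n4→Out: bottleneck 2, flow now 9.
Augment Res→n3→n6→Out: bottleneck 3, flow now 12.
Augment Res→n2→n4→n1→n5→Out: bottleneck 7, flow now 19. (uses reverse residual edge)
No augmenting path remains; maximum flow = 19.
By max-flow min-cut, the minimum cut capacity equals the max flow.
In the residual graph, reachable from Res: {Res, n2, n4}.
Min-cut edges: Res→n1 (7), Res→n3 (3), n4→Out (9); capacity 7 + 3 + 9 = 19.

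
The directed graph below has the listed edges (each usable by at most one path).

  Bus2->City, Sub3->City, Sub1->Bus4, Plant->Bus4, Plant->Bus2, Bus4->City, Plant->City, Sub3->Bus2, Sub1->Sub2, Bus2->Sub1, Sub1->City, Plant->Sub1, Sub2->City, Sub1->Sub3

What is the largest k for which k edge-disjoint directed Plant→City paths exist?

4

Assign every edge capacity 1; by Menger, the answer equals the max flow.
Path Plant→City (+1); total 1.
Path Plant→Sub1→City (+1); total 2.
Path Plant→Bus4→City (+1); total 3.
Path Plant→Bus2→City (+1); total 4.
No residual Plant→City path; max flow = 4.
Certifying cut of size 4: {Plant→Bus2, Plant→Bus4, Plant→City, Plant→Sub1}.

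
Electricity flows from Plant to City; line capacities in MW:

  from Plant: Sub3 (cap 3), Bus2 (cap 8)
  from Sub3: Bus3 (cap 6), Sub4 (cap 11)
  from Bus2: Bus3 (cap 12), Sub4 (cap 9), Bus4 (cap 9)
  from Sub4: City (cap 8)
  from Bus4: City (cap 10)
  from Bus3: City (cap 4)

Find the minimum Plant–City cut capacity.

Augment Plant→Sub3→Sub4→City: bottleneck 3, flow now 3.
Augment Plant→Bus2→Sub4→City: bottleneck 5, flow now 8.
Augment Plant→Bus2→Bus4→City: bottleneck 3, flow now 11.
No augmenting path remains; maximum flow = 11.
By max-flow min-cut, the minimum cut capacity equals the max flow.
In the residual graph, reachable from Plant: {Plant}.
Min-cut edges: Plant→Sub3 (3), Plant→Bus2 (8); capacity 3 + 8 = 11.

11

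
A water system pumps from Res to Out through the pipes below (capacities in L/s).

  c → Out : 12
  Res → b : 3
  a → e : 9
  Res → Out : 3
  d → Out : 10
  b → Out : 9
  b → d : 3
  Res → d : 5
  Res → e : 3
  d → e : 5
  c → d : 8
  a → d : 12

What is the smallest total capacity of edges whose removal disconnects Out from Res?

Augment Res→Out: bottleneck 3, flow now 3.
Augment Res→b→Out: bottleneck 3, flow now 6.
Augment Res→d→Out: bottleneck 5, flow now 11.
No augmenting path remains; maximum flow = 11.
By max-flow min-cut, the minimum cut capacity equals the max flow.
In the residual graph, reachable from Res: {Res, e}.
Min-cut edges: Res→b (3), Res→d (5), Res→Out (3); capacity 3 + 5 + 3 = 11.

11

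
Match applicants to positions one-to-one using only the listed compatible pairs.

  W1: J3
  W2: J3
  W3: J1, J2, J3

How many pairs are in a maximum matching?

Unit-capacity flow: source→left, listed edges, right→sink; max matching = max flow.
Augmenting path W1→J3 (+1); matched 1.
Augmenting path W3→J1 (+1); matched 2.
No augmenting path remains; maximum matching = 2.
König certificate: {W3, J3} is a vertex cover of size 2 (every listed pair touches it), so no matching can be larger.

2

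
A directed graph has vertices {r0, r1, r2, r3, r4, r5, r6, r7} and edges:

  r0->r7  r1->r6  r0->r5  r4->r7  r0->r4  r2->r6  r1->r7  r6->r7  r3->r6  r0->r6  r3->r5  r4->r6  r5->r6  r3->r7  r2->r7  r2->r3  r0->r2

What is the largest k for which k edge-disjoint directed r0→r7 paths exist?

Assign every edge capacity 1; by Menger, the answer equals the max flow.
Path r0→r7 (+1); total 1.
Path r0→r2→r7 (+1); total 2.
Path r0→r4→r7 (+1); total 3.
Path r0→r6→r7 (+1); total 4.
No residual r0→r7 path; max flow = 4.
Certifying cut of size 4: {r0→r2, r0→r4, r0→r7, r6→r7}.

4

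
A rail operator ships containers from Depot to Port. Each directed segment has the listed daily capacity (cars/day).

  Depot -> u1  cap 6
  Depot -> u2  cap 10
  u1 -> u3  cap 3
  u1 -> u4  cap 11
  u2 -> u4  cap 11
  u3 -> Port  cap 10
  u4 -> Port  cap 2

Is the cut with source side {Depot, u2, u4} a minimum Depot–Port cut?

Given cut capacity: 6 + 2 = 8.
Augment Depot→u1→u3→Port: bottleneck 3, flow now 3.
Augment Depot→u1→u4→Port: bottleneck 2, flow now 5.
No augmenting path remains; maximum flow = 5.
In the residual graph, reachable from Depot: {Depot, u1, u2, u4}.
Min-cut edges: u1→u3 (3), u4→Port (2); capacity 3 + 2 = 5.
Cut capacity 8 exceeds the max flow 5, so it is not minimum.

No — its capacity is 8, but the minimum cut has capacity 5.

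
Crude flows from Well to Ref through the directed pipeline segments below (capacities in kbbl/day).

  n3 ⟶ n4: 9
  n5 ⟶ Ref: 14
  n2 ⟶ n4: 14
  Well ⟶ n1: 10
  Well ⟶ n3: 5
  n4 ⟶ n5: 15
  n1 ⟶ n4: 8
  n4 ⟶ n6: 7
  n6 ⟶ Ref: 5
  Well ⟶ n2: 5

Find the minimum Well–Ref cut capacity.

Augment Well→n1→n4→n5→Ref: bottleneck 8, flow now 8.
Augment Well→n2→n4→n5→Ref: bottleneck 5, flow now 13.
Augment Well→n3→n4→n5→Ref: bottleneck 1, flow now 14.
Augment Well→n3→n4→n6→Ref: bottleneck 4, flow now 18.
No augmenting path remains; maximum flow = 18.
By max-flow min-cut, the minimum cut capacity equals the max flow.
In the residual graph, reachable from Well: {Well, n1}.
Min-cut edges: Well→n2 (5), Well→n3 (5), n1→n4 (8); capacity 5 + 5 + 8 = 18.

18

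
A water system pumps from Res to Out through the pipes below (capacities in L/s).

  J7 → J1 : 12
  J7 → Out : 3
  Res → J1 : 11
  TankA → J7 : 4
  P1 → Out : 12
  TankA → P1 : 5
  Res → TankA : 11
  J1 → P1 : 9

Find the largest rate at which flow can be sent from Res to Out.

15

Augment Res→J1→P1→Out: bottleneck 9, flow now 9.
Augment Res→TankA→J7→Out: bottleneck 3, flow now 12.
Augment Res→TankA→P1→Out: bottleneck 3, flow now 15.
No augmenting path remains; maximum flow = 15.
In the residual graph, reachable from Res: {Res, J1, TankA, J7, P1}.
Min-cut edges: J7→Out (3), P1→Out (12); capacity 3 + 12 = 15.
This cut is saturated, so no flow can exceed 15.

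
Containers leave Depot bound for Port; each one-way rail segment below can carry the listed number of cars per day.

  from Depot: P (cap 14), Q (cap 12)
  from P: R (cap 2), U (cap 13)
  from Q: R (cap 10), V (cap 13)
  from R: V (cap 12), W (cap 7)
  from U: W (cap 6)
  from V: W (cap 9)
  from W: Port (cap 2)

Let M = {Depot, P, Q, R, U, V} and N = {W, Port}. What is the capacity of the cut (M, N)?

Edges leaving {Depot, P, Q, R, U, V}: R→W (7), U→W (6), V→W (9).
Cut capacity = 7 + 6 + 9 = 22.

22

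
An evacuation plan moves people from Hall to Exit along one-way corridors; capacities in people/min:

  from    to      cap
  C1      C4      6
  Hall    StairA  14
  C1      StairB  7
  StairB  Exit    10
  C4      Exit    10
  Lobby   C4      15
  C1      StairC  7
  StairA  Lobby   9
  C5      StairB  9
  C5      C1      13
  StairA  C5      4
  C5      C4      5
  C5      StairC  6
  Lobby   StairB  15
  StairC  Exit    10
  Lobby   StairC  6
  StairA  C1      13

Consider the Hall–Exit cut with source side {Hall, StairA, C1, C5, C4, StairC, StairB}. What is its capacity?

Edges leaving {Hall, StairA, C1, C5, C4, StairC, StairB}: StairA→Lobby (9), C4→Exit (10), StairC→Exit (10), StairB→Exit (10).
Cut capacity = 9 + 10 + 10 + 10 = 39.

39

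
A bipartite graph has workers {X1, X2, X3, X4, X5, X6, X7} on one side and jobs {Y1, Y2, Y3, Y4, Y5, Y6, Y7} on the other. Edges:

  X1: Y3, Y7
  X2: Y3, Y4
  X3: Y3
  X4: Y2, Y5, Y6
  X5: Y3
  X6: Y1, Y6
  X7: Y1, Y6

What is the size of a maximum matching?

6

Unit-capacity flow: source→left, listed edges, right→sink; max matching = max flow.
Augmenting path X1→Y3 (+1); matched 1.
Augmenting path X2→Y4 (+1); matched 2.
Augmenting path X4→Y2 (+1); matched 3.
Augmenting path X6→Y1 (+1); matched 4.
Augmenting path X7→Y6 (+1); matched 5.
Augmenting path X3→Y3→X1→Y7 (+1); matched 6.
No augmenting path remains; maximum matching = 6.
König certificate: {X1, X2, X4, X6, X7, Y3} is a vertex cover of size 6 (every listed pair touches it), so no matching can be larger.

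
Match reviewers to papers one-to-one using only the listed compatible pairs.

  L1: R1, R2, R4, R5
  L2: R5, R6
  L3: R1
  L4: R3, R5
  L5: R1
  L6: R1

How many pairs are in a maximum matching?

4

Unit-capacity flow: source→left, listed edges, right→sink; max matching = max flow.
Augmenting path L1→R1 (+1); matched 1.
Augmenting path L2→R5 (+1); matched 2.
Augmenting path L4→R3 (+1); matched 3.
Augmenting path L3→R1→L1→R2 (+1); matched 4.
No augmenting path remains; maximum matching = 4.
König certificate: {L1, L2, L4, R1} is a vertex cover of size 4 (every listed pair touches it), so no matching can be larger.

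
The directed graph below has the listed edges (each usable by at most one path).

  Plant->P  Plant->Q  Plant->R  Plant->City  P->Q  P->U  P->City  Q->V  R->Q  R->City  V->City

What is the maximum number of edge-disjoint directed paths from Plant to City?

4

Assign every edge capacity 1; by Menger, the answer equals the max flow.
Path Plant→City (+1); total 1.
Path Plant→P→City (+1); total 2.
Path Plant→R→City (+1); total 3.
Path Plant→Q→V→City (+1); total 4.
No residual Plant→City path; max flow = 4.
Certifying cut of size 4: {Plant→City, Plant→P, Plant→Q, Plant→R}.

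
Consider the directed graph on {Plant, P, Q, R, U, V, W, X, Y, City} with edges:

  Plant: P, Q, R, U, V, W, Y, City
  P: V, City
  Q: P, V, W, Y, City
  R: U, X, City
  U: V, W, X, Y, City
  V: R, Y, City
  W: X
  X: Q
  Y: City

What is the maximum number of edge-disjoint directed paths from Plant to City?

Assign every edge capacity 1; by Menger, the answer equals the max flow.
Path Plant→City (+1); total 1.
Path Plant→P→City (+1); total 2.
Path Plant→Q→City (+1); total 3.
Path Plant→R→City (+1); total 4.
Path Plant→U→City (+1); total 5.
Path Plant→V→City (+1); total 6.
Path Plant→Y→City (+1); total 7.
No residual Plant→City path; max flow = 7.
Certifying cut of size 7: {P→City, Plant→City, Q→City, R→City, U→City, V→City, Y→City}.

7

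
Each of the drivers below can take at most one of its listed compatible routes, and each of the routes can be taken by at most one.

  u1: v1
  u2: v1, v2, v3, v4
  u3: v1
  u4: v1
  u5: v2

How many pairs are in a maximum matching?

3

Unit-capacity flow: source→left, listed edges, right→sink; max matching = max flow.
Augmenting path u1→v1 (+1); matched 1.
Augmenting path u2→v2 (+1); matched 2.
Augmenting path u5→v2→u2→v3 (+1); matched 3.
No augmenting path remains; maximum matching = 3.
König certificate: {u2, u5, v1} is a vertex cover of size 3 (every listed pair touches it), so no matching can be larger.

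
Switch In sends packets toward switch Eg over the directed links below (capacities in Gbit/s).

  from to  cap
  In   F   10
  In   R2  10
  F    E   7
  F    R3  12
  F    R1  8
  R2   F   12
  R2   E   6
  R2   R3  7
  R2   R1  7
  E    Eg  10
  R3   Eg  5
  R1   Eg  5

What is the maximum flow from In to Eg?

20

Augment In→F→E→Eg: bottleneck 7, flow now 7.
Augment In→F→R3→Eg: bottleneck 3, flow now 10.
Augment In→R2→E→Eg: bottleneck 3, flow now 13.
Augment In→R2→R3→Eg: bottleneck 2, flow now 15.
Augment In→R2→R1→Eg: bottleneck 5, flow now 20.
No augmenting path remains; maximum flow = 20.
In the residual graph, reachable from In: {In}.
Min-cut edges: In→F (10), In→R2 (10); capacity 10 + 10 = 20.
This cut is saturated, so no flow can exceed 20.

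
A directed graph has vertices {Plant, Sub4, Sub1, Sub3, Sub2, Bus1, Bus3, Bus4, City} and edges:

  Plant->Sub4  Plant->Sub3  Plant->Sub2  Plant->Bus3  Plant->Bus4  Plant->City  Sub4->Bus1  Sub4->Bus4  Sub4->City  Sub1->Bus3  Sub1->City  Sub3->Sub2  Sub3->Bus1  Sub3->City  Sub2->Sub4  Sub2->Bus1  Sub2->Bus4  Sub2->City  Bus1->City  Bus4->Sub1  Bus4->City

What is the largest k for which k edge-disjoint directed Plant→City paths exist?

5

Assign every edge capacity 1; by Menger, the answer equals the max flow.
Path Plant→City (+1); total 1.
Path Plant→Sub4→City (+1); total 2.
Path Plant→Sub3→City (+1); total 3.
Path Plant→Sub2→City (+1); total 4.
Path Plant→Bus4→City (+1); total 5.
No residual Plant→City path; max flow = 5.
Certifying cut of size 5: {Plant→Bus4, Plant→City, Plant→Sub2, Plant→Sub3, Plant→Sub4}.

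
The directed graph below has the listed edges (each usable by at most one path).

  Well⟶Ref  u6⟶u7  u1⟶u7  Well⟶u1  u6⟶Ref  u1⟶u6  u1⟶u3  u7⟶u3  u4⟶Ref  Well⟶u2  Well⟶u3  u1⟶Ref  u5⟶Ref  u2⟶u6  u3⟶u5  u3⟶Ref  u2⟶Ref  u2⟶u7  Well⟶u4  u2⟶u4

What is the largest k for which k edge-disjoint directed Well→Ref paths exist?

5

Assign every edge capacity 1; by Menger, the answer equals the max flow.
Path Well→Ref (+1); total 1.
Path Well→u1→Ref (+1); total 2.
Path Well→u2→Ref (+1); total 3.
Path Well→u3→Ref (+1); total 4.
Path Well→u4→Ref (+1); total 5.
No residual Well→Ref path; max flow = 5.
Certifying cut of size 5: {Well→Ref, Well→u1, Well→u2, Well→u3, Well→u4}.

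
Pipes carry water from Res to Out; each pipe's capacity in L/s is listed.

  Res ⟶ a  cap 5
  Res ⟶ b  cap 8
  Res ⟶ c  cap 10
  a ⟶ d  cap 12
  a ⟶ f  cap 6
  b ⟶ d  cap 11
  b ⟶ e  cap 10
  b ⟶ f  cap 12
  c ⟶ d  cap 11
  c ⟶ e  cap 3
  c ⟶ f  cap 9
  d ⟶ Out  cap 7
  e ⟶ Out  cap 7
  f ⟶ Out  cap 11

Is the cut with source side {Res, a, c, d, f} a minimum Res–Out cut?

Given cut capacity: 8 + 3 + 7 + 11 = 29.
Augment Res→a→d→Out: bottleneck 5, flow now 5.
Augment Res→b→d→Out: bottleneck 2, flow now 7.
Augment Res→b→e→Out: bottleneck 6, flow now 13.
Augment Res→c→e→Out: bottleneck 1, flow now 14.
Augment Res→c→f→Out: bottleneck 9, flow now 23.
No augmenting path remains; maximum flow = 23.
In the residual graph, reachable from Res: {Res}.
Min-cut edges: Res→a (5), Res→b (8), Res→c (10); capacity 5 + 8 + 10 = 23.
Cut capacity 29 exceeds the max flow 23, so it is not minimum.

No — its capacity is 29, but the minimum cut has capacity 23.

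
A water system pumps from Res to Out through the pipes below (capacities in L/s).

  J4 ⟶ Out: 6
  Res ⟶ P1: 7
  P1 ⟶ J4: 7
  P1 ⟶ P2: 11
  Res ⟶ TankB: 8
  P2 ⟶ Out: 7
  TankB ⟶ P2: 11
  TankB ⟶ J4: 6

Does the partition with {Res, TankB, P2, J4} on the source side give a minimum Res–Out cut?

Given cut capacity: 7 + 7 + 6 = 20.
Augment Res→TankB→P2→Out: bottleneck 7, flow now 7.
Augment Res→TankB→J4→Out: bottleneck 1, flow now 8.
Augment Res→P1→J4→Out: bottleneck 5, flow now 13.
No augmenting path remains; maximum flow = 13.
In the residual graph, reachable from Res: {Res, TankB, P1, P2, J4}.
Min-cut edges: P2→Out (7), J4→Out (6); capacity 7 + 6 = 13.
Cut capacity 20 exceeds the max flow 13, so it is not minimum.

No — its capacity is 20, but the minimum cut has capacity 13.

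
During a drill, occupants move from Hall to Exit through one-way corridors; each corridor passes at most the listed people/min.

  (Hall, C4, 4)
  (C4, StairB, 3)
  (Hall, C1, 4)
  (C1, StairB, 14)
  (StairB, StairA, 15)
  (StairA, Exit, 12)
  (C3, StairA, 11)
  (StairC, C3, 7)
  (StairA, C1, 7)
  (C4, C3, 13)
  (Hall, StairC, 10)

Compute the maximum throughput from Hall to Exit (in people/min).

12

Augment Hall→StairC→C3→StairA→Exit: bottleneck 7, flow now 7.
Augment Hall→C4→StairB→StairA→Exit: bottleneck 3, flow now 10.
Augment Hall→C4→C3→StairA→Exit: bottleneck 1, flow now 11.
Augment Hall→C1→StairB→StairA→Exit: bottleneck 1, flow now 12.
No augmenting path remains; maximum flow = 12.
In the residual graph, reachable from Hall: {Hall, StairC, C4, C1, StairB, C3, StairA}.
Min-cut edges: StairA→Exit (12); capacity 12 = 12.
This cut is saturated, so no flow can exceed 12.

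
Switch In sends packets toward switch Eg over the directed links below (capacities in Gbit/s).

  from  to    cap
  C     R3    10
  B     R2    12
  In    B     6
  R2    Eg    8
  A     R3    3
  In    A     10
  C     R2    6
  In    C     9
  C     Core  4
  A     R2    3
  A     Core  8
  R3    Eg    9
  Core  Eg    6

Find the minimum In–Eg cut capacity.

23

Augment In→B→R2→Eg: bottleneck 6, flow now 6.
Augment In→C→R3→Eg: bottleneck 9, flow now 15.
Augment In→A→R2→Eg: bottleneck 2, flow now 17.
Augment In→A→Core→Eg: bottleneck 6, flow now 23.
No augmenting path remains; maximum flow = 23.
By max-flow min-cut, the minimum cut capacity equals the max flow.
In the residual graph, reachable from In: {In, B, C, A, R3, R2, Core}.
Min-cut edges: R3→Eg (9), R2→Eg (8), Core→Eg (6); capacity 9 + 8 + 6 = 23.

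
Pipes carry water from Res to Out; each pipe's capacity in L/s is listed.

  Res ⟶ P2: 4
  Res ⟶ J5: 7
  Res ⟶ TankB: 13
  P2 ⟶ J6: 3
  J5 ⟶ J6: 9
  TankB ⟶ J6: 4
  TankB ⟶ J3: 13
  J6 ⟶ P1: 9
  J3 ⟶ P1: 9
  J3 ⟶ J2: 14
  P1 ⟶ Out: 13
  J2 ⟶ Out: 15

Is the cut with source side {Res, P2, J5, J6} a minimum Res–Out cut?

Given cut capacity: 13 + 9 = 22.
Augment Res→P2→J6→P1→Out: bottleneck 3, flow now 3.
Augment Res→J5→J6→P1→Out: bottleneck 6, flow now 9.
Augment Res→TankB→J3→P1→Out: bottleneck 4, flow now 13.
Augment Res→TankB→J3→J2→Out: bottleneck 9, flow now 22.
No augmenting path remains; maximum flow = 22.
Cut capacity 22 equals the max flow, so it is a minimum cut.

Yes — it is a minimum cut (capacity 22).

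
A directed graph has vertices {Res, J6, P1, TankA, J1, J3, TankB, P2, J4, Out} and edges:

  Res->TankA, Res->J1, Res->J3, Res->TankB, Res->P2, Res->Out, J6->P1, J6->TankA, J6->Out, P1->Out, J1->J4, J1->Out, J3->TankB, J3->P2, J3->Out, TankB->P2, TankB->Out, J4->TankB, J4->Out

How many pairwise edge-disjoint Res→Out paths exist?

Assign every edge capacity 1; by Menger, the answer equals the max flow.
Path Res→Out (+1); total 1.
Path Res→J1→Out (+1); total 2.
Path Res→J3→Out (+1); total 3.
Path Res→TankB→Out (+1); total 4.
No residual Res→Out path; max flow = 4.
Certifying cut of size 4: {Res→J1, Res→J3, Res→Out, Res→TankB}.

4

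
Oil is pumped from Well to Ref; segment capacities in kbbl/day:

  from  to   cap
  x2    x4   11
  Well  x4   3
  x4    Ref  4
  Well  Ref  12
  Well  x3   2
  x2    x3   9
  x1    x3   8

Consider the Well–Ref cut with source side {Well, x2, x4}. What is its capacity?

27

Edges leaving {Well, x2, x4}: Well→x3 (2), Well→Ref (12), x2→x3 (9), x4→Ref (4).
Cut capacity = 2 + 12 + 9 + 4 = 27.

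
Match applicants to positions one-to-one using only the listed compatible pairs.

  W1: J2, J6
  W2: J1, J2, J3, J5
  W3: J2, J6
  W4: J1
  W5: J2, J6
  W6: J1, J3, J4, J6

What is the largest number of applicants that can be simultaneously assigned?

5

Unit-capacity flow: source→left, listed edges, right→sink; max matching = max flow.
Augmenting path W1→J2 (+1); matched 1.
Augmenting path W2→J1 (+1); matched 2.
Augmenting path W3→J6 (+1); matched 3.
Augmenting path W6→J3 (+1); matched 4.
Augmenting path W4→J1→W2→J5 (+1); matched 5.
No augmenting path remains; maximum matching = 5.
König certificate: {W2, W4, W6, J2, J6} is a vertex cover of size 5 (every listed pair touches it), so no matching can be larger.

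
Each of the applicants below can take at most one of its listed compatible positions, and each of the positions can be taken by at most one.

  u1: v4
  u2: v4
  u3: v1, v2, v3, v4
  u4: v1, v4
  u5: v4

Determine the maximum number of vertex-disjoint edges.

3

Unit-capacity flow: source→left, listed edges, right→sink; max matching = max flow.
Augmenting path u1→v4 (+1); matched 1.
Augmenting path u3→v1 (+1); matched 2.
Augmenting path u4→v1→u3→v2 (+1); matched 3.
No augmenting path remains; maximum matching = 3.
König certificate: {u3, u4, v4} is a vertex cover of size 3 (every listed pair touches it), so no matching can be larger.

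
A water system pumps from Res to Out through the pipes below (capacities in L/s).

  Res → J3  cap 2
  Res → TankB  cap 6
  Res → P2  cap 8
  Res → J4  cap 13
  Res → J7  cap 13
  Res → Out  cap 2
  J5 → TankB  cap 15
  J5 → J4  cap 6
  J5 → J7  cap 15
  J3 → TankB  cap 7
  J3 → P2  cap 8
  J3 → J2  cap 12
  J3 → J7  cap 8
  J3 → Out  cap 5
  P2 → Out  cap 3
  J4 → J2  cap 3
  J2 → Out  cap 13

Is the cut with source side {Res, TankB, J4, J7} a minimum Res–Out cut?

Given cut capacity: 2 + 8 + 2 + 3 = 15.
Augment Res→Out: bottleneck 2, flow now 2.
Augment Res→J3→Out: bottleneck 2, flow now 4.
Augment Res→P2→Out: bottleneck 3, flow now 7.
Augment Res→J4→J2→Out: bottleneck 3, flow now 10.
No augmenting path remains; maximum flow = 10.
In the residual graph, reachable from Res: {Res, TankB, P2, J4, J7}.
Min-cut edges: Res→J3 (2), Res→Out (2), P2→Out (3), J4→J2 (3); capacity 2 + 2 + 3 + 3 = 10.
Cut capacity 15 exceeds the max flow 10, so it is not minimum.

No — its capacity is 15, but the minimum cut has capacity 10.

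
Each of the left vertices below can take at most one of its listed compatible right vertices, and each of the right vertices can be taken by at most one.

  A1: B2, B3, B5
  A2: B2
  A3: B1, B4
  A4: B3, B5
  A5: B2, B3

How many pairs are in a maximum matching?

Unit-capacity flow: source→left, listed edges, right→sink; max matching = max flow.
Augmenting path A1→B2 (+1); matched 1.
Augmenting path A3→B1 (+1); matched 2.
Augmenting path A4→B3 (+1); matched 3.
Augmenting path A2→B2→A1→B5 (+1); matched 4.
No augmenting path remains; maximum matching = 4.
König certificate: {A3, B2, B3, B5} is a vertex cover of size 4 (every listed pair touches it), so no matching can be larger.

4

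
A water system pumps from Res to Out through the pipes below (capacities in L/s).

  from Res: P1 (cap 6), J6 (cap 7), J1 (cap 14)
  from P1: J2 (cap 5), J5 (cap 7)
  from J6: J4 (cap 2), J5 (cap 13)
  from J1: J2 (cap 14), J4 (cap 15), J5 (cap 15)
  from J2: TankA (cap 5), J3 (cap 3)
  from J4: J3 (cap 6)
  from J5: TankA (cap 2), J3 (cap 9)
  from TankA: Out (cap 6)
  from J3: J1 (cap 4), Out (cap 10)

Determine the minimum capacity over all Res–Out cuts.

16

Augment Res→P1→J2→TankA→Out: bottleneck 5, flow now 5.
Augment Res→P1→J5→TankA→Out: bottleneck 1, flow now 6.
Augment Res→J6→J4→J3→Out: bottleneck 2, flow now 8.
Augment Res→J6→J5→J3→Out: bottleneck 5, flow now 13.
Augment Res→J1→J2→J3→Out: bottleneck 3, flow now 16.
No augmenting path remains; maximum flow = 16.
By max-flow min-cut, the minimum cut capacity equals the max flow.
In the residual graph, reachable from Res: {Res, P1, J6, J1, J2, J4, J5, TankA, J3}.
Min-cut edges: TankA→Out (6), J3→Out (10); capacity 6 + 10 = 16.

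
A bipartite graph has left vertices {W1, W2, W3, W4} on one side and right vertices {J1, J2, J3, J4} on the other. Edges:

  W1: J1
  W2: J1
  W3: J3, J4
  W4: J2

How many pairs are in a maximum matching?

Unit-capacity flow: source→left, listed edges, right→sink; max matching = max flow.
Augmenting path W1→J1 (+1); matched 1.
Augmenting path W3→J3 (+1); matched 2.
Augmenting path W4→J2 (+1); matched 3.
No augmenting path remains; maximum matching = 3.
König certificate: {W3, W4, J1} is a vertex cover of size 3 (every listed pair touches it), so no matching can be larger.

3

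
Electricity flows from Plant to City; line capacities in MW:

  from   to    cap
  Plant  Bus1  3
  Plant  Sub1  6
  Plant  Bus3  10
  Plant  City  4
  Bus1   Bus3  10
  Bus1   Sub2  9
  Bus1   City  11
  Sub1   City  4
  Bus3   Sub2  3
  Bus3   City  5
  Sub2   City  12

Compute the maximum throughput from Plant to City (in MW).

19

Augment Plant→City: bottleneck 4, flow now 4.
Augment Plant→Bus1→City: bottleneck 3, flow now 7.
Augment Plant→Sub1→City: bottleneck 4, flow now 11.
Augment Plant→Bus3→City: bottleneck 5, flow now 16.
Augment Plant→Bus3→Sub2→City: bottleneck 3, flow now 19.
No augmenting path remains; maximum flow = 19.
In the residual graph, reachable from Plant: {Plant, Sub1, Bus3}.
Min-cut edges: Plant→Bus1 (3), Plant→City (4), Sub1→City (4), Bus3→Sub2 (3), Bus3→City (5); capacity 3 + 4 + 4 + 3 + 5 = 19.
This cut is saturated, so no flow can exceed 19.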